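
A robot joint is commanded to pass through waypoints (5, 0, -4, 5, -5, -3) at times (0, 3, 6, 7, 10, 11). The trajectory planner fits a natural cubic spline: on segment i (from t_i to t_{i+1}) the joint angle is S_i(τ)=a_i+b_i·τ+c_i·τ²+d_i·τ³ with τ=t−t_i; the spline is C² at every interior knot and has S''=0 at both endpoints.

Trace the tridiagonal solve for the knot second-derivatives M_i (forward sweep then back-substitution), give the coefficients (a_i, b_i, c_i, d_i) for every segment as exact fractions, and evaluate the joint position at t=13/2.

  seg 0: a=5 b=-700/1563 c=0 d=-635/4689
  seg 1: a=0 b=-6415/1563 c=-635/521 d=10046/14067
  seg 2: a=-4 b=12293/1563 c=8141/1563 d=-6367/1563
  seg 3: a=5 b=3158/521 c=-10960/1563 d=18196/14067
  seg 4: a=-5 b=-566/521 c=2412/521 d=-804/521
S(13/2) = 9071/12504

Δ: Δ0=-5/3, Δ1=-4/3, Δ2=9, Δ3=-10/3, Δ4=2
row 1: diag=12, rhs=2; c'=1/4, d'=1/6
row 2: denom=8−3·1/4=29/4; d'=(62−3·1/6)/(29/4)=246/29
row 3: denom=8−1·4/29=228/29; d'=(-74−1·246/29)/(228/29)=-598/57
row 4: denom=8−3·29/76=521/76; d'=(32−3·-598/57)/(521/76)=4824/521
back: M4=4824/521
back: M3=-598/57−29/76·4824/521=-21920/1563
back: M2=246/29−4/29·-21920/1563=16282/1563
back: M1=1/6−1/4·16282/1563=-1270/521
M: M0=0, M1=-1270/521, M2=16282/1563, M3=-21920/1563, M4=4824/521, M5=0
seg 0: a=5, c=M0/2=0, d=(M1−M0)/(6·3)=-635/4689, b=Δ0−h0·(2M0+M1)/6=-700/1563
seg 1: a=0, c=M1/2=-635/521, d=(M2−M1)/(6·3)=10046/14067, b=Δ1−h1·(2M1+M2)/6=-6415/1563
seg 2: a=-4, c=M2/2=8141/1563, d=(M3−M2)/(6·1)=-6367/1563, b=Δ2−h2·(2M2+M3)/6=12293/1563
seg 3: a=5, c=M3/2=-10960/1563, d=(M4−M3)/(6·3)=18196/14067, b=Δ3−h3·(2M3+M4)/6=3158/521
seg 4: a=-5, c=M4/2=2412/521, d=(M5−M4)/(6·1)=-804/521, b=Δ4−h4·(2M4+M5)/6=-566/521
t_q=13/2 → seg 2, τ=1/2; S=-4+12293/1563·τ+8141/1563·τ²+-6367/1563·τ³=9071/12504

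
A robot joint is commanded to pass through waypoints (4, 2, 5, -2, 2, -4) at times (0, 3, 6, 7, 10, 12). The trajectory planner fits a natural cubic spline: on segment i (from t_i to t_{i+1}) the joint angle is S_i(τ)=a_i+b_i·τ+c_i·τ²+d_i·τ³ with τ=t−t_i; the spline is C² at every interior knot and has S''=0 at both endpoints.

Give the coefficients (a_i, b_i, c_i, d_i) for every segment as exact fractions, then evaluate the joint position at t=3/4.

  seg 0: a=4 b=-1423/673 c=0 d=2923/18171
  seg 1: a=2 b=1500/673 c=2923/2019 d=-1250/2019
  seg 2: a=5 b=-3904/673 c=-8327/2019 d=5906/2019
  seg 3: a=-2 b=-10648/2019 c=9391/2019 d=-14833/18171
  seg 4: a=2 b=1199/2019 c=-1814/673 d=907/2019
S(3/4) = 106907/43072

Δ: Δ0=-2/3, Δ1=1, Δ2=-7, Δ3=4/3, Δ4=-3
row 1: diag=12, rhs=10; c'=1/4, d'=5/6
row 2: denom=8−3·1/4=29/4; d'=(-48−3·5/6)/(29/4)=-202/29
row 3: denom=8−1·4/29=228/29; d'=(50−1·-202/29)/(228/29)=413/57
row 4: denom=10−3·29/76=673/76; d'=(-26−3·413/57)/(673/76)=-3628/673
back: M4=-3628/673
back: M3=413/57−29/76·-3628/673=18782/2019
back: M2=-202/29−4/29·18782/2019=-16654/2019
back: M1=5/6−1/4·-16654/2019=5846/2019
M: M0=0, M1=5846/2019, M2=-16654/2019, M3=18782/2019, M4=-3628/673, M5=0
seg 0: a=4, c=M0/2=0, d=(M1−M0)/(6·3)=2923/18171, b=Δ0−h0·(2M0+M1)/6=-1423/673
seg 1: a=2, c=M1/2=2923/2019, d=(M2−M1)/(6·3)=-1250/2019, b=Δ1−h1·(2M1+M2)/6=1500/673
seg 2: a=5, c=M2/2=-8327/2019, d=(M3−M2)/(6·1)=5906/2019, b=Δ2−h2·(2M2+M3)/6=-3904/673
seg 3: a=-2, c=M3/2=9391/2019, d=(M4−M3)/(6·3)=-14833/18171, b=Δ3−h3·(2M3+M4)/6=-10648/2019
seg 4: a=2, c=M4/2=-1814/673, d=(M5−M4)/(6·2)=907/2019, b=Δ4−h4·(2M4+M5)/6=1199/2019
t_q=3/4 → seg 0, τ=3/4; S=4+-1423/673·τ+0·τ²+2923/18171·τ³=106907/43072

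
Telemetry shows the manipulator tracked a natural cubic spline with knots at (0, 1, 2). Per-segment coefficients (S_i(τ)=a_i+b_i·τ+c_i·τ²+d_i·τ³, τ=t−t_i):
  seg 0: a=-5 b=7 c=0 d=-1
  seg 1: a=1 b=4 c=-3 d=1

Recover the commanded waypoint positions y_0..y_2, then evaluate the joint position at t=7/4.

y_0=-5 y_1=1 y_2=3
S(7/4) = 175/64

y_0 = S_0(0) = a_0 = -5
y_1 = S_1(0) = a_1 = 1
y_2 = S_1(1) = 3
t_q=7/4 is in segment 1 (τ=3/4); S_1(τ)=175/64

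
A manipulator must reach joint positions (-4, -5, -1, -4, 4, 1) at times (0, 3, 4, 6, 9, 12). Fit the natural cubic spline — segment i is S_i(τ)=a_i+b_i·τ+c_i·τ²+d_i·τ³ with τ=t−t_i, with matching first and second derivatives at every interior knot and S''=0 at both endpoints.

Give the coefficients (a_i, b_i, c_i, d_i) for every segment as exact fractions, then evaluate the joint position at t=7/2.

Δ: Δ0=-1/3, Δ1=4, Δ2=-3/2, Δ3=8/3, Δ4=-1
row 1: diag=8, rhs=26; c'=1/8, d'=13/4
row 2: denom=6−1·1/8=47/8; d'=(-33−1·13/4)/(47/8)=-290/47
row 3: denom=10−2·16/47=438/47; d'=(25−2·-290/47)/(438/47)=585/146
row 4: denom=12−3·47/146=1611/146; d'=(-22−3·585/146)/(1611/146)=-4967/1611
back: M4=-4967/1611
back: M3=585/146−47/146·-4967/1611=8054/1611
back: M2=-290/47−16/47·8054/1611=-12682/1611
back: M1=13/4−1/8·-12682/1611=6821/1611
M: M0=0, M1=6821/1611, M2=-12682/1611, M3=8054/1611, M4=-4967/1611, M5=0
seg 0: a=-4, c=M0/2=0, d=(M1−M0)/(6·3)=6821/28998, b=Δ0−h0·(2M0+M1)/6=-7895/3222
seg 1: a=-5, c=M1/2=6821/3222, d=(M2−M1)/(6·1)=-2167/1074, b=Δ1−h1·(2M1+M2)/6=6284/1611
seg 2: a=-1, c=M2/2=-6341/1611, d=(M3−M2)/(6·2)=192/179, b=Δ2−h2·(2M2+M3)/6=6707/3222
seg 3: a=-4, c=M3/2=4027/1611, d=(M4−M3)/(6·3)=-13021/28998, b=Δ3−h3·(2M3+M4)/6=-2549/3222
seg 4: a=4, c=M4/2=-4967/3222, d=(M5−M4)/(6·3)=4967/28998, b=Δ4−h4·(2M4+M5)/6=3356/1611
t_q=7/2 → seg 1, τ=1/2; S=-5+6284/1611·τ+6821/3222·τ²+-2167/1074·τ³=-71467/25776

  seg 0: a=-4 b=-7895/3222 c=0 d=6821/28998
  seg 1: a=-5 b=6284/1611 c=6821/3222 d=-2167/1074
  seg 2: a=-1 b=6707/3222 c=-6341/1611 d=192/179
  seg 3: a=-4 b=-2549/3222 c=4027/1611 d=-13021/28998
  seg 4: a=4 b=3356/1611 c=-4967/3222 d=4967/28998
S(7/2) = -71467/25776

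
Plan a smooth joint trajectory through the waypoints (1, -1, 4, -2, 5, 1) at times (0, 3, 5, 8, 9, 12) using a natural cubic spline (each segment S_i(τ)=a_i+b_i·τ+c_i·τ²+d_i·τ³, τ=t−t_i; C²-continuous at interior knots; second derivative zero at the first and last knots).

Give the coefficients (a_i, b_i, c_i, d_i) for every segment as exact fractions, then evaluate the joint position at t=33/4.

  seg 0: a=1 b=-250/111 c=0 d=176/999
  seg 1: a=-1 b=278/111 c=176/111 d=-235/296
  seg 2: a=4 b=-151/222 c=-1411/444 d=3647/3996
  seg 3: a=-2 b=2173/444 c=559/111 d=-1301/444
  seg 4: a=5 b=457/74 c=-1667/444 d=1667/3996
S(33/4) = -4807/9472

Δ: Δ0=-2/3, Δ1=5/2, Δ2=-2, Δ3=7, Δ4=-4/3
row 1: diag=10, rhs=19; c'=1/5, d'=19/10
row 2: denom=10−2·1/5=48/5; d'=(-27−2·19/10)/(48/5)=-77/24
row 3: denom=8−3·5/16=113/16; d'=(54−3·-77/24)/(113/16)=1018/113
row 4: denom=8−1·16/113=888/113; d'=(-50−1·1018/113)/(888/113)=-1667/222
back: M4=-1667/222
back: M3=1018/113−16/113·-1667/222=1118/111
back: M2=-77/24−5/16·1118/111=-1411/222
back: M1=19/10−1/5·-1411/222=352/111
M: M0=0, M1=352/111, M2=-1411/222, M3=1118/111, M4=-1667/222, M5=0
seg 0: a=1, c=M0/2=0, d=(M1−M0)/(6·3)=176/999, b=Δ0−h0·(2M0+M1)/6=-250/111
seg 1: a=-1, c=M1/2=176/111, d=(M2−M1)/(6·2)=-235/296, b=Δ1−h1·(2M1+M2)/6=278/111
seg 2: a=4, c=M2/2=-1411/444, d=(M3−M2)/(6·3)=3647/3996, b=Δ2−h2·(2M2+M3)/6=-151/222
seg 3: a=-2, c=M3/2=559/111, d=(M4−M3)/(6·1)=-1301/444, b=Δ3−h3·(2M3+M4)/6=2173/444
seg 4: a=5, c=M4/2=-1667/444, d=(M5−M4)/(6·3)=1667/3996, b=Δ4−h4·(2M4+M5)/6=457/74
t_q=33/4 → seg 3, τ=1/4; S=-2+2173/444·τ+559/111·τ²+-1301/444·τ³=-4807/9472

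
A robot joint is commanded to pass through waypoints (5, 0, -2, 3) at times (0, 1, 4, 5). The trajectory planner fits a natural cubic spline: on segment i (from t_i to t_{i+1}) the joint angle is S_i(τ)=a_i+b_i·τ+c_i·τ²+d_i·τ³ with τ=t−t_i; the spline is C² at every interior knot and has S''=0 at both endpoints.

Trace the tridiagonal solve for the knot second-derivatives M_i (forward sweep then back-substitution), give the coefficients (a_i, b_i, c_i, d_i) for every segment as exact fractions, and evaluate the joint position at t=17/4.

Δ: Δ0=-5, Δ1=-2/3, Δ2=5
row 1: diag=8, rhs=26; c'=3/8, d'=13/4
row 2: denom=8−3·3/8=55/8; d'=(34−3·13/4)/(55/8)=194/55
back: M2=194/55
back: M1=13/4−3/8·194/55=106/55
M: M0=0, M1=106/55, M2=194/55, M3=0
seg 0: a=5, c=M0/2=0, d=(M1−M0)/(6·1)=53/165, b=Δ0−h0·(2M0+M1)/6=-878/165
seg 1: a=0, c=M1/2=53/55, d=(M2−M1)/(6·3)=4/45, b=Δ1−h1·(2M1+M2)/6=-719/165
seg 2: a=-2, c=M2/2=97/55, d=(M3−M2)/(6·1)=-97/165, b=Δ2−h2·(2M2+M3)/6=631/165
t_q=17/4 → seg 2, τ=1/4; S=-2+631/165·τ+97/55·τ²+-97/165·τ³=-3319/3520

  seg 0: a=5 b=-878/165 c=0 d=53/165
  seg 1: a=0 b=-719/165 c=53/55 d=4/45
  seg 2: a=-2 b=631/165 c=97/55 d=-97/165
S(17/4) = -3319/3520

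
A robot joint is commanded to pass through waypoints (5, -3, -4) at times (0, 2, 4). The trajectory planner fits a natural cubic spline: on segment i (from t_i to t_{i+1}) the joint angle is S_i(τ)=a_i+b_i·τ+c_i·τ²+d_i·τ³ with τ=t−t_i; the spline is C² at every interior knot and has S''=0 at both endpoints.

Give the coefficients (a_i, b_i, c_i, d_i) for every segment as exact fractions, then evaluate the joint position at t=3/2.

  seg 0: a=5 b=-39/8 c=0 d=7/32
  seg 1: a=-3 b=-9/4 c=21/16 d=-7/32
S(3/2) = -403/256

Δ: Δ0=-4, Δ1=-1/2
row 1: diag=8, rhs=21; c'=1/4, d'=21/8
back: M1=21/8
M: M0=0, M1=21/8, M2=0
seg 0: a=5, c=M0/2=0, d=(M1−M0)/(6·2)=7/32, b=Δ0−h0·(2M0+M1)/6=-39/8
seg 1: a=-3, c=M1/2=21/16, d=(M2−M1)/(6·2)=-7/32, b=Δ1−h1·(2M1+M2)/6=-9/4
t_q=3/2 → seg 0, τ=3/2; S=5+-39/8·τ+0·τ²+7/32·τ³=-403/256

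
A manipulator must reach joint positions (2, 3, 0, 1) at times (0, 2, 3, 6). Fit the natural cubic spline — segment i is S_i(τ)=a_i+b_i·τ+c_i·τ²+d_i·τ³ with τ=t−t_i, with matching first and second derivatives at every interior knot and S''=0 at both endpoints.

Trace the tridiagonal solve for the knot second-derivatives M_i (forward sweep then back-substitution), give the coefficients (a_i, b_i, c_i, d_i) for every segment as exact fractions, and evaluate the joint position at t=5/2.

Δ: Δ0=1/2, Δ1=-3, Δ2=1/3
row 1: diag=6, rhs=-21; c'=1/6, d'=-7/2
row 2: denom=8−1·1/6=47/6; d'=(20−1·-7/2)/(47/6)=3
back: M2=3
back: M1=-7/2−1/6·3=-4
M: M0=0, M1=-4, M2=3, M3=0
seg 0: a=2, c=M0/2=0, d=(M1−M0)/(6·2)=-1/3, b=Δ0−h0·(2M0+M1)/6=11/6
seg 1: a=3, c=M1/2=-2, d=(M2−M1)/(6·1)=7/6, b=Δ1−h1·(2M1+M2)/6=-13/6
seg 2: a=0, c=M2/2=3/2, d=(M3−M2)/(6·3)=-1/6, b=Δ2−h2·(2M2+M3)/6=-8/3
t_q=5/2 → seg 1, τ=1/2; S=3+-13/6·τ+-2·τ²+7/6·τ³=25/16

  seg 0: a=2 b=11/6 c=0 d=-1/3
  seg 1: a=3 b=-13/6 c=-2 d=7/6
  seg 2: a=0 b=-8/3 c=3/2 d=-1/6
S(5/2) = 25/16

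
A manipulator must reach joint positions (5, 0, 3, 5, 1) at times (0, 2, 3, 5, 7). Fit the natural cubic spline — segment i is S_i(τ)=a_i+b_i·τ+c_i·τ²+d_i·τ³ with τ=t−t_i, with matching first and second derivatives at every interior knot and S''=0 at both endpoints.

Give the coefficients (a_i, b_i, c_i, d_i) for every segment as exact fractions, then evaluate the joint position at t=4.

  seg 0: a=5 b=-143/32 c=0 d=63/128
  seg 1: a=0 b=23/16 c=189/64 d=-89/64
  seg 2: a=3 b=203/64 c=-39/32 d=17/256
  seg 3: a=5 b=-29/32 c=-105/128 d=35/256
S(4) = 1285/256

Δ: Δ0=-5/2, Δ1=3, Δ2=1, Δ3=-2
row 1: diag=6, rhs=33; c'=1/6, d'=11/2
row 2: denom=6−1·1/6=35/6; d'=(-12−1·11/2)/(35/6)=-3
row 3: denom=8−2·12/35=256/35; d'=(-18−2·-3)/(256/35)=-105/64
back: M3=-105/64
back: M2=-3−12/35·-105/64=-39/16
back: M1=11/2−1/6·-39/16=189/32
M: M0=0, M1=189/32, M2=-39/16, M3=-105/64, M4=0
seg 0: a=5, c=M0/2=0, d=(M1−M0)/(6·2)=63/128, b=Δ0−h0·(2M0+M1)/6=-143/32
seg 1: a=0, c=M1/2=189/64, d=(M2−M1)/(6·1)=-89/64, b=Δ1−h1·(2M1+M2)/6=23/16
seg 2: a=3, c=M2/2=-39/32, d=(M3−M2)/(6·2)=17/256, b=Δ2−h2·(2M2+M3)/6=203/64
seg 3: a=5, c=M3/2=-105/128, d=(M4−M3)/(6·2)=35/256, b=Δ3−h3·(2M3+M4)/6=-29/32
t_q=4 → seg 2, τ=1; S=3+203/64·τ+-39/32·τ²+17/256·τ³=1285/256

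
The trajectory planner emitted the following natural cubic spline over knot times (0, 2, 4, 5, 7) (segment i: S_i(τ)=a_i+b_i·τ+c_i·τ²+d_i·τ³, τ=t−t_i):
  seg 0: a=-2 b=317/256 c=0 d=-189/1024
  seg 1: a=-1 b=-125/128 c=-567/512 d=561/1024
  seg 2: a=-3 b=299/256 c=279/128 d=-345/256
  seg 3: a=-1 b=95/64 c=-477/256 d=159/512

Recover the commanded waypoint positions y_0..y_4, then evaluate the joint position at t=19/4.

y_0=-2 y_1=-1 y_2=-3 y_3=-1 y_4=-3
S(19/4) = -24027/16384

y_0 = S_0(0) = a_0 = -2
y_1 = S_1(0) = a_1 = -1
y_2 = S_2(0) = a_2 = -3
y_3 = S_3(0) = a_3 = -1
y_4 = S_3(2) = -3
t_q=19/4 is in segment 2 (τ=3/4); S_2(τ)=-24027/16384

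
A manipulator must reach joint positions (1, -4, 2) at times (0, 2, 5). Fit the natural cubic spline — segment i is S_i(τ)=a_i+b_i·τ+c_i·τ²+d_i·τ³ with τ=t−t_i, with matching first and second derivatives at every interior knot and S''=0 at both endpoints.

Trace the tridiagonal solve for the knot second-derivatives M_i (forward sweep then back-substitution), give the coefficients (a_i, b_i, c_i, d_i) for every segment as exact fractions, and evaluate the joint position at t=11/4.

  seg 0: a=1 b=-17/5 c=0 d=9/40
  seg 1: a=-4 b=-7/10 c=27/20 d=-3/20
S(11/4) = -4901/1280

Δ: Δ0=-5/2, Δ1=2
row 1: diag=10, rhs=27; c'=3/10, d'=27/10
back: M1=27/10
M: M0=0, M1=27/10, M2=0
seg 0: a=1, c=M0/2=0, d=(M1−M0)/(6·2)=9/40, b=Δ0−h0·(2M0+M1)/6=-17/5
seg 1: a=-4, c=M1/2=27/20, d=(M2−M1)/(6·3)=-3/20, b=Δ1−h1·(2M1+M2)/6=-7/10
t_q=11/4 → seg 1, τ=3/4; S=-4+-7/10·τ+27/20·τ²+-3/20·τ³=-4901/1280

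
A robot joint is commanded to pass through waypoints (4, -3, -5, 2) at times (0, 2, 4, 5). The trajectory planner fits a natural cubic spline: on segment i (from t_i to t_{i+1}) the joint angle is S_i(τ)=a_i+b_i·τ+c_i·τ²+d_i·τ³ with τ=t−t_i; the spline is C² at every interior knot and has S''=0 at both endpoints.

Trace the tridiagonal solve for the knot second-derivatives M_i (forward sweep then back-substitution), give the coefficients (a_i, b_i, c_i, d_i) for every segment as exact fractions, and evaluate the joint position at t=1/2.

Δ: Δ0=-7/2, Δ1=-1, Δ2=7
row 1: diag=8, rhs=15; c'=1/4, d'=15/8
row 2: denom=6−2·1/4=11/2; d'=(48−2·15/8)/(11/2)=177/22
back: M2=177/22
back: M1=15/8−1/4·177/22=-3/22
M: M0=0, M1=-3/22, M2=177/22, M3=0
seg 0: a=4, c=M0/2=0, d=(M1−M0)/(6·2)=-1/88, b=Δ0−h0·(2M0+M1)/6=-38/11
seg 1: a=-3, c=M1/2=-3/44, d=(M2−M1)/(6·2)=15/22, b=Δ1−h1·(2M1+M2)/6=-79/22
seg 2: a=-5, c=M2/2=177/44, d=(M3−M2)/(6·1)=-59/44, b=Δ2−h2·(2M2+M3)/6=95/22
t_q=1/2 → seg 0, τ=1/2; S=4+-38/11·τ+0·τ²+-1/88·τ³=1599/704

  seg 0: a=4 b=-38/11 c=0 d=-1/88
  seg 1: a=-3 b=-79/22 c=-3/44 d=15/22
  seg 2: a=-5 b=95/22 c=177/44 d=-59/44
S(1/2) = 1599/704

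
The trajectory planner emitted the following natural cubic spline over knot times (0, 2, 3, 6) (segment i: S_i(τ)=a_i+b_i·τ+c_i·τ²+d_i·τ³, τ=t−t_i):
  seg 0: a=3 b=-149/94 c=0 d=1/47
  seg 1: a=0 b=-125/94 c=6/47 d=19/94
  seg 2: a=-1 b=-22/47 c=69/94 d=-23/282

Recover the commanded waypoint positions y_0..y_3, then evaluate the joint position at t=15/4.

y_0=3 y_1=0 y_2=-1 y_3=2
S(15/4) = -5851/6016

y_0 = S_0(0) = a_0 = 3
y_1 = S_1(0) = a_1 = 0
y_2 = S_2(0) = a_2 = -1
y_3 = S_2(3) = 2
t_q=15/4 is in segment 2 (τ=3/4); S_2(τ)=-5851/6016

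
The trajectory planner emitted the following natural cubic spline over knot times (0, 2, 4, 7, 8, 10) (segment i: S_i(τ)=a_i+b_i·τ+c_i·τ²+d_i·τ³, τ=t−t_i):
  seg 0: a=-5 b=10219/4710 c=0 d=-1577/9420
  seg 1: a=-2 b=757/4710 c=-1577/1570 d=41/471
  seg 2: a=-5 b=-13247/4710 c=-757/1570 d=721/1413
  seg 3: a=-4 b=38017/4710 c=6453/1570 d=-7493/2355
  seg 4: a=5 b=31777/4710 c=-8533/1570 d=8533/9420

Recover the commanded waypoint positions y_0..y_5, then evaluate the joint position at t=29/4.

y_0=-5 y_1=-2 y_2=-5 y_3=-4 y_4=5 y_5=4
S(29/4) = -89173/50240

y_0 = S_0(0) = a_0 = -5
y_1 = S_1(0) = a_1 = -2
y_2 = S_2(0) = a_2 = -5
y_3 = S_3(0) = a_3 = -4
y_4 = S_4(0) = a_4 = 5
y_5 = S_4(2) = 4
t_q=29/4 is in segment 3 (τ=1/4); S_3(τ)=-89173/50240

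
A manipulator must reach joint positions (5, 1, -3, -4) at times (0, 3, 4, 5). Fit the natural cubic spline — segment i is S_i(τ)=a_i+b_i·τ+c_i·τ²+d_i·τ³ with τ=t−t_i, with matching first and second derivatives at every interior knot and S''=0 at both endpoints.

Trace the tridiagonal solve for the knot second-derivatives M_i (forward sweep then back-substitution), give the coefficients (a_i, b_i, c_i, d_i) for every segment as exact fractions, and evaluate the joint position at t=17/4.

  seg 0: a=5 b=-1/93 c=0 d=-41/279
  seg 1: a=1 b=-370/93 c=-41/31 d=121/93
  seg 2: a=-3 b=-253/93 c=80/31 d=-80/93
S(17/4) = -219/62

Δ: Δ0=-4/3, Δ1=-4, Δ2=-1
row 1: diag=8, rhs=-16; c'=1/8, d'=-2
row 2: denom=4−1·1/8=31/8; d'=(18−1·-2)/(31/8)=160/31
back: M2=160/31
back: M1=-2−1/8·160/31=-82/31
M: M0=0, M1=-82/31, M2=160/31, M3=0
seg 0: a=5, c=M0/2=0, d=(M1−M0)/(6·3)=-41/279, b=Δ0−h0·(2M0+M1)/6=-1/93
seg 1: a=1, c=M1/2=-41/31, d=(M2−M1)/(6·1)=121/93, b=Δ1−h1·(2M1+M2)/6=-370/93
seg 2: a=-3, c=M2/2=80/31, d=(M3−M2)/(6·1)=-80/93, b=Δ2−h2·(2M2+M3)/6=-253/93
t_q=17/4 → seg 2, τ=1/4; S=-3+-253/93·τ+80/31·τ²+-80/93·τ³=-219/62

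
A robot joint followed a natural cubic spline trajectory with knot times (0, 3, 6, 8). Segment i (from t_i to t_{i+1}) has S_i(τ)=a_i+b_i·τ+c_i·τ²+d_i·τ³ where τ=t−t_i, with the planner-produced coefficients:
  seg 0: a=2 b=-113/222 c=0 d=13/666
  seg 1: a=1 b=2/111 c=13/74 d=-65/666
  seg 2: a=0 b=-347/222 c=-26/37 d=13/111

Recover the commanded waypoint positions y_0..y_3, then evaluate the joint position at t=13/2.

y_0=2 y_1=1 y_2=0 y_3=-5
S(13/2) = -279/296

y_0 = S_0(0) = a_0 = 2
y_1 = S_1(0) = a_1 = 1
y_2 = S_2(0) = a_2 = 0
y_3 = S_2(2) = -5
t_q=13/2 is in segment 2 (τ=1/2); S_2(τ)=-279/296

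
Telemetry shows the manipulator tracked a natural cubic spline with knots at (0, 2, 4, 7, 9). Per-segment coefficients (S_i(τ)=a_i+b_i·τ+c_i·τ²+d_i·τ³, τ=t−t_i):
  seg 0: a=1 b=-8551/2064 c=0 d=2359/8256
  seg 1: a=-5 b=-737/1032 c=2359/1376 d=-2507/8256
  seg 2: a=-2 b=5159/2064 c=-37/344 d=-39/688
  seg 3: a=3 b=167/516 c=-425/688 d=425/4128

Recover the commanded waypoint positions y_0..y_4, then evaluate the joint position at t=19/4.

y_0=1 y_1=-5 y_2=-2 y_3=3 y_4=2
S(19/4) = -9237/44032

y_0 = S_0(0) = a_0 = 1
y_1 = S_1(0) = a_1 = -5
y_2 = S_2(0) = a_2 = -2
y_3 = S_3(0) = a_3 = 3
y_4 = S_3(2) = 2
t_q=19/4 is in segment 2 (τ=3/4); S_2(τ)=-9237/44032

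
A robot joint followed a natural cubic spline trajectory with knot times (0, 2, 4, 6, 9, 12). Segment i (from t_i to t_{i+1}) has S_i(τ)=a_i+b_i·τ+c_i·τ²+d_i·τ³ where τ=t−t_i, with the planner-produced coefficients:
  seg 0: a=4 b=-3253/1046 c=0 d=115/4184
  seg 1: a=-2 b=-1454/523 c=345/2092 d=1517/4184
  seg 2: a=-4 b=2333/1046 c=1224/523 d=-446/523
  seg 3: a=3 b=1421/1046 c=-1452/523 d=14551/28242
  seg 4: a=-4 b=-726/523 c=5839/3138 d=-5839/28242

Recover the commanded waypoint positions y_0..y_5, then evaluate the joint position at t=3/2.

y_0 = S_0(0) = a_0 = 4
y_1 = S_1(0) = a_1 = -2
y_2 = S_2(0) = a_2 = -4
y_3 = S_3(0) = a_3 = 3
y_4 = S_4(0) = a_4 = -4
y_5 = S_4(3) = 3
t_q=3/2 is in segment 0 (τ=3/2); S_0(τ)=-19151/33472

y_0=4 y_1=-2 y_2=-4 y_3=3 y_4=-4 y_5=3
S(3/2) = -19151/33472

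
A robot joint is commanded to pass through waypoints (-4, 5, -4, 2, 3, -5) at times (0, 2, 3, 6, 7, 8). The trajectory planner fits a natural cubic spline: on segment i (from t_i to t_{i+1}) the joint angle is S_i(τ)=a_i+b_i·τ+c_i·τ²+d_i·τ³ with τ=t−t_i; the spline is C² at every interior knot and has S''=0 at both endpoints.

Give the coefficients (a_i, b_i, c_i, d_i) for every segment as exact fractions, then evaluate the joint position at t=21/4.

Δ: Δ0=9/2, Δ1=-9, Δ2=2, Δ3=1, Δ4=-8
row 1: diag=6, rhs=-81; c'=1/6, d'=-27/2
row 2: denom=8−1·1/6=47/6; d'=(66−1·-27/2)/(47/6)=477/47
row 3: denom=8−3·18/47=322/47; d'=(-6−3·477/47)/(322/47)=-1713/322
row 4: denom=4−1·47/322=1241/322; d'=(-54−1·-1713/322)/(1241/322)=-15675/1241
back: M4=-15675/1241
back: M3=-1713/322−47/322·-15675/1241=-4314/1241
back: M2=477/47−18/47·-4314/1241=14247/1241
back: M1=-27/2−1/6·14247/1241=-19128/1241
M: M0=0, M1=-19128/1241, M2=14247/1241, M3=-4314/1241, M4=-15675/1241, M5=0
seg 0: a=-4, c=M0/2=0, d=(M1−M0)/(6·2)=-1594/1241, b=Δ0−h0·(2M0+M1)/6=23921/2482
seg 1: a=5, c=M1/2=-9564/1241, d=(M2−M1)/(6·1)=11125/2482, b=Δ1−h1·(2M1+M2)/6=-14335/2482
seg 2: a=-4, c=M2/2=14247/2482, d=(M3−M2)/(6·3)=-6187/7446, b=Δ2−h2·(2M2+M3)/6=-9608/1241
seg 3: a=2, c=M3/2=-2157/1241, d=(M4−M3)/(6·1)=-3787/2482, b=Δ3−h3·(2M3+M4)/6=10583/2482
seg 4: a=3, c=M4/2=-15675/2482, d=(M5−M4)/(6·1)=5225/2482, b=Δ4−h4·(2M4+M5)/6=-4703/1241
t_q=21/4 → seg 2, τ=9/4; S=-4+-9608/1241·τ+14247/2482·τ²+-6187/7446·τ³=-289909/158848

  seg 0: a=-4 b=23921/2482 c=0 d=-1594/1241
  seg 1: a=5 b=-14335/2482 c=-9564/1241 d=11125/2482
  seg 2: a=-4 b=-9608/1241 c=14247/2482 d=-6187/7446
  seg 3: a=2 b=10583/2482 c=-2157/1241 d=-3787/2482
  seg 4: a=3 b=-4703/1241 c=-15675/2482 d=5225/2482
S(21/4) = -289909/158848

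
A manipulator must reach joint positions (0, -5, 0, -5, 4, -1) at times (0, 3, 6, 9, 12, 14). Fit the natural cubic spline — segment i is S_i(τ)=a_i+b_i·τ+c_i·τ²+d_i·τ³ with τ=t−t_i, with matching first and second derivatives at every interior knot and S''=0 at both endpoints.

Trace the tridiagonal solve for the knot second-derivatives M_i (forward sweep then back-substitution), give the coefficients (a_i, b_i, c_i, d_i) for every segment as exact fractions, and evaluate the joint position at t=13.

Δ: Δ0=-5/3, Δ1=5/3, Δ2=-5/3, Δ3=3, Δ4=-5/2
row 1: diag=12, rhs=20; c'=1/4, d'=5/3
row 2: denom=12−3·1/4=45/4; d'=(-20−3·5/3)/(45/4)=-20/9
row 3: denom=12−3·4/15=56/5; d'=(28−3·-20/9)/(56/5)=65/21
row 4: denom=10−3·15/56=515/56; d'=(-33−3·65/21)/(515/56)=-2368/515
back: M4=-2368/515
back: M3=65/21−15/56·-2368/515=1337/309
back: M2=-20/9−4/15·1337/309=-5216/1545
back: M1=5/3−1/4·-5216/1545=1293/515
M: M0=0, M1=1293/515, M2=-5216/1545, M3=1337/309, M4=-2368/515, M5=0
seg 0: a=0, c=M0/2=0, d=(M1−M0)/(6·3)=431/3090, b=Δ0−h0·(2M0+M1)/6=-9029/3090
seg 1: a=-5, c=M1/2=1293/1030, d=(M2−M1)/(6·3)=-1819/5562, b=Δ1−h1·(2M1+M2)/6=1304/1545
seg 2: a=0, c=M2/2=-2608/1545, d=(M3−M2)/(6·3)=3967/9270, b=Δ2−h2·(2M2+M3)/6=-1403/3090
seg 3: a=-5, c=M3/2=1337/618, d=(M4−M3)/(6·3)=-13789/27810, b=Δ3−h3·(2M3+M4)/6=1502/1545
seg 4: a=4, c=M4/2=-1184/515, d=(M5−M4)/(6·2)=592/1545, b=Δ4−h4·(2M4+M5)/6=1747/3090
t_q=13 → seg 4, τ=1; S=4+1747/3090·τ+-1184/515·τ²+592/1545·τ³=2729/1030

  seg 0: a=0 b=-9029/3090 c=0 d=431/3090
  seg 1: a=-5 b=1304/1545 c=1293/1030 d=-1819/5562
  seg 2: a=0 b=-1403/3090 c=-2608/1545 d=3967/9270
  seg 3: a=-5 b=1502/1545 c=1337/618 d=-13789/27810
  seg 4: a=4 b=1747/3090 c=-1184/515 d=592/1545
S(13) = 2729/1030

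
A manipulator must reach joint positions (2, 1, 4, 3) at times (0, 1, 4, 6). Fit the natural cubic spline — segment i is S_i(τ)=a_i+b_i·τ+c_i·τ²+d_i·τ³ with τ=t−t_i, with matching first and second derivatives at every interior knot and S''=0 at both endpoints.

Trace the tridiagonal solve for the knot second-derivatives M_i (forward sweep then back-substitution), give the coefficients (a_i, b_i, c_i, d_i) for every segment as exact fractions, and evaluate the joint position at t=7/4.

  seg 0: a=2 b=-191/142 c=0 d=49/142
  seg 1: a=1 b=-22/71 c=147/142 d=-85/426
  seg 2: a=4 b=73/142 c=-54/71 d=9/71
S(7/4) = 11503/9088

Δ: Δ0=-1, Δ1=1, Δ2=-1/2
row 1: diag=8, rhs=12; c'=3/8, d'=3/2
row 2: denom=10−3·3/8=71/8; d'=(-9−3·3/2)/(71/8)=-108/71
back: M2=-108/71
back: M1=3/2−3/8·-108/71=147/71
M: M0=0, M1=147/71, M2=-108/71, M3=0
seg 0: a=2, c=M0/2=0, d=(M1−M0)/(6·1)=49/142, b=Δ0−h0·(2M0+M1)/6=-191/142
seg 1: a=1, c=M1/2=147/142, d=(M2−M1)/(6·3)=-85/426, b=Δ1−h1·(2M1+M2)/6=-22/71
seg 2: a=4, c=M2/2=-54/71, d=(M3−M2)/(6·2)=9/71, b=Δ2−h2·(2M2+M3)/6=73/142
t_q=7/4 → seg 1, τ=3/4; S=1+-22/71·τ+147/142·τ²+-85/426·τ³=11503/9088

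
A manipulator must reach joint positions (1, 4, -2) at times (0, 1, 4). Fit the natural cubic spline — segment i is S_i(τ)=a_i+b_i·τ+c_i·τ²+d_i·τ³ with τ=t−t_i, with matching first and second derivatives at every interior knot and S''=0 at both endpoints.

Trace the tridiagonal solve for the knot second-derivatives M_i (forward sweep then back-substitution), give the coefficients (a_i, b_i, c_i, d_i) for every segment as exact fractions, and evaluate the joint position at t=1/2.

  seg 0: a=1 b=29/8 c=0 d=-5/8
  seg 1: a=4 b=7/4 c=-15/8 d=5/24
S(1/2) = 175/64

Δ: Δ0=3, Δ1=-2
row 1: diag=8, rhs=-30; c'=3/8, d'=-15/4
back: M1=-15/4
M: M0=0, M1=-15/4, M2=0
seg 0: a=1, c=M0/2=0, d=(M1−M0)/(6·1)=-5/8, b=Δ0−h0·(2M0+M1)/6=29/8
seg 1: a=4, c=M1/2=-15/8, d=(M2−M1)/(6·3)=5/24, b=Δ1−h1·(2M1+M2)/6=7/4
t_q=1/2 → seg 0, τ=1/2; S=1+29/8·τ+0·τ²+-5/8·τ³=175/64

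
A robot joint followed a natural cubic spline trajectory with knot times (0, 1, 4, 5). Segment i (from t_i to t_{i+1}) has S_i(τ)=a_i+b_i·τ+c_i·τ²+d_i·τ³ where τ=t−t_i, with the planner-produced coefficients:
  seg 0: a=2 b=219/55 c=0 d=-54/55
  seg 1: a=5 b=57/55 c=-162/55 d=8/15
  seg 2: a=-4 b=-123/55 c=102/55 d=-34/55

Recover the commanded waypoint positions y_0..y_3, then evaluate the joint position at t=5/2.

y_0=2 y_1=5 y_2=-4 y_3=-5
S(5/2) = 19/11

y_0 = S_0(0) = a_0 = 2
y_1 = S_1(0) = a_1 = 5
y_2 = S_2(0) = a_2 = -4
y_3 = S_2(1) = -5
t_q=5/2 is in segment 1 (τ=3/2); S_1(τ)=19/11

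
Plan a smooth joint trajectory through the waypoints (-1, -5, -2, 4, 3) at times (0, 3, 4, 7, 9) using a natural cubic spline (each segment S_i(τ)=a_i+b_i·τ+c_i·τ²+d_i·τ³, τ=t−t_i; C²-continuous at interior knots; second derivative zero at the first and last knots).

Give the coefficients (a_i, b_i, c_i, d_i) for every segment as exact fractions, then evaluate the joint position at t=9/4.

  seg 0: a=-1 b=-3349/1116 c=0 d=1861/10044
  seg 1: a=-5 b=1117/558 c=1861/1116 d=-83/124
  seg 2: a=-2 b=3715/1116 c=-95/279 d=-343/10044
  seg 3: a=4 b=203/558 c=-241/372 d=241/2232
S(9/4) = -44771/7936

Δ: Δ0=-4/3, Δ1=3, Δ2=2, Δ3=-1/2
row 1: diag=8, rhs=26; c'=1/8, d'=13/4
row 2: denom=8−1·1/8=63/8; d'=(-6−1·13/4)/(63/8)=-74/63
row 3: denom=10−3·8/21=62/7; d'=(-15−3·-74/63)/(62/7)=-241/186
back: M3=-241/186
back: M2=-74/63−8/21·-241/186=-190/279
back: M1=13/4−1/8·-190/279=1861/558
M: M0=0, M1=1861/558, M2=-190/279, M3=-241/186, M4=0
seg 0: a=-1, c=M0/2=0, d=(M1−M0)/(6·3)=1861/10044, b=Δ0−h0·(2M0+M1)/6=-3349/1116
seg 1: a=-5, c=M1/2=1861/1116, d=(M2−M1)/(6·1)=-83/124, b=Δ1−h1·(2M1+M2)/6=1117/558
seg 2: a=-2, c=M2/2=-95/279, d=(M3−M2)/(6·3)=-343/10044, b=Δ2−h2·(2M2+M3)/6=3715/1116
seg 3: a=4, c=M3/2=-241/372, d=(M4−M3)/(6·2)=241/2232, b=Δ3−h3·(2M3+M4)/6=203/558
t_q=9/4 → seg 0, τ=9/4; S=-1+-3349/1116·τ+0·τ²+1861/10044·τ³=-44771/7936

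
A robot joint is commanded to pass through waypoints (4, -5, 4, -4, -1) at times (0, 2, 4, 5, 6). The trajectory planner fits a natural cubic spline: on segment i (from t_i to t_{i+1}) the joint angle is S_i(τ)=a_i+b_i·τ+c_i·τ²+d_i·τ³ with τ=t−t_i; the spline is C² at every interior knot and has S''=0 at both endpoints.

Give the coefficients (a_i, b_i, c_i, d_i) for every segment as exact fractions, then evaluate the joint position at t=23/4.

Δ: Δ0=-9/2, Δ1=9/2, Δ2=-8, Δ3=3
row 1: diag=8, rhs=54; c'=1/4, d'=27/4
row 2: denom=6−2·1/4=11/2; d'=(-75−2·27/4)/(11/2)=-177/11
row 3: denom=4−1·2/11=42/11; d'=(66−1·-177/11)/(42/11)=43/2
back: M3=43/2
back: M2=-177/11−2/11·43/2=-20
back: M1=27/4−1/4·-20=47/4
M: M0=0, M1=47/4, M2=-20, M3=43/2, M4=0
seg 0: a=4, c=M0/2=0, d=(M1−M0)/(6·2)=47/48, b=Δ0−h0·(2M0+M1)/6=-101/12
seg 1: a=-5, c=M1/2=47/8, d=(M2−M1)/(6·2)=-127/48, b=Δ1−h1·(2M1+M2)/6=10/3
seg 2: a=4, c=M2/2=-10, d=(M3−M2)/(6·1)=83/12, b=Δ2−h2·(2M2+M3)/6=-59/12
seg 3: a=-4, c=M3/2=43/4, d=(M4−M3)/(6·1)=-43/12, b=Δ3−h3·(2M3+M4)/6=-25/6
t_q=23/4 → seg 3, τ=3/4; S=-4+-25/6·τ+43/4·τ²+-43/12·τ³=-663/256

  seg 0: a=4 b=-101/12 c=0 d=47/48
  seg 1: a=-5 b=10/3 c=47/8 d=-127/48
  seg 2: a=4 b=-59/12 c=-10 d=83/12
  seg 3: a=-4 b=-25/6 c=43/4 d=-43/12
S(23/4) = -663/256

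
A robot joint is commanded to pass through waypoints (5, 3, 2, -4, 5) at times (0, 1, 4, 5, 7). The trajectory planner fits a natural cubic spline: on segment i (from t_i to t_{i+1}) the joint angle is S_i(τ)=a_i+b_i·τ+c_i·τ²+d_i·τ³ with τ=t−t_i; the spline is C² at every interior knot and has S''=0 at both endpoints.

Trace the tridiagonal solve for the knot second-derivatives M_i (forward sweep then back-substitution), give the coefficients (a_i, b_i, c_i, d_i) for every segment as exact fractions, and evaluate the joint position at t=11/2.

  seg 0: a=5 b=-5135/1932 c=0 d=1271/1932
  seg 1: a=3 b=-661/966 c=1271/644 d=-3587/5796
  seg 2: a=2 b=-10727/1932 c=-579/161 d=869/276
  seg 3: a=-4 b=-3187/966 c=3767/644 d=-3767/3864
S(11/2) = -6343/1472

Δ: Δ0=-2, Δ1=-1/3, Δ2=-6, Δ3=9/2
row 1: diag=8, rhs=10; c'=3/8, d'=5/4
row 2: denom=8−3·3/8=55/8; d'=(-34−3·5/4)/(55/8)=-302/55
row 3: denom=6−1·8/55=322/55; d'=(63−1·-302/55)/(322/55)=3767/322
back: M3=3767/322
back: M2=-302/55−8/55·3767/322=-1158/161
back: M1=5/4−3/8·-1158/161=1271/322
M: M0=0, M1=1271/322, M2=-1158/161, M3=3767/322, M4=0
seg 0: a=5, c=M0/2=0, d=(M1−M0)/(6·1)=1271/1932, b=Δ0−h0·(2M0+M1)/6=-5135/1932
seg 1: a=3, c=M1/2=1271/644, d=(M2−M1)/(6·3)=-3587/5796, b=Δ1−h1·(2M1+M2)/6=-661/966
seg 2: a=2, c=M2/2=-579/161, d=(M3−M2)/(6·1)=869/276, b=Δ2−h2·(2M2+M3)/6=-10727/1932
seg 3: a=-4, c=M3/2=3767/644, d=(M4−M3)/(6·2)=-3767/3864, b=Δ3−h3·(2M3+M4)/6=-3187/966
t_q=11/2 → seg 3, τ=1/2; S=-4+-3187/966·τ+3767/644·τ²+-3767/3864·τ³=-6343/1472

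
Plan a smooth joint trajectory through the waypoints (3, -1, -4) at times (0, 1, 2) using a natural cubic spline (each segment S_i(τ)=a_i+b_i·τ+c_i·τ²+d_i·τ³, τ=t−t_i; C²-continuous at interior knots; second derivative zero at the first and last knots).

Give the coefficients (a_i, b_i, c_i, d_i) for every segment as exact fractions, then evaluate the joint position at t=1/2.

Δ: Δ0=-4, Δ1=-3
row 1: diag=4, rhs=6; c'=1/4, d'=3/2
back: M1=3/2
M: M0=0, M1=3/2, M2=0
seg 0: a=3, c=M0/2=0, d=(M1−M0)/(6·1)=1/4, b=Δ0−h0·(2M0+M1)/6=-17/4
seg 1: a=-1, c=M1/2=3/4, d=(M2−M1)/(6·1)=-1/4, b=Δ1−h1·(2M1+M2)/6=-7/2
t_q=1/2 → seg 0, τ=1/2; S=3+-17/4·τ+0·τ²+1/4·τ³=29/32

  seg 0: a=3 b=-17/4 c=0 d=1/4
  seg 1: a=-1 b=-7/2 c=3/4 d=-1/4
S(1/2) = 29/32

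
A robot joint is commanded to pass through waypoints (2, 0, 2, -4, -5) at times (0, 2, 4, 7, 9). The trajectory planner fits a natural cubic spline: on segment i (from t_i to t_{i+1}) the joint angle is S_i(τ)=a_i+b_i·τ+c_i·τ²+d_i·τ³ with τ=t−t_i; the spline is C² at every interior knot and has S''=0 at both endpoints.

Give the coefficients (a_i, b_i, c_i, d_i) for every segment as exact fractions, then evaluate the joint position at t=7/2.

Δ: Δ0=-1, Δ1=1, Δ2=-2, Δ3=-1/2
row 1: diag=8, rhs=12; c'=1/4, d'=3/2
row 2: denom=10−2·1/4=19/2; d'=(-18−2·3/2)/(19/2)=-42/19
row 3: denom=10−3·6/19=172/19; d'=(9−3·-42/19)/(172/19)=297/172
back: M3=297/172
back: M2=-42/19−6/19·297/172=-237/86
back: M1=3/2−1/4·-237/86=753/344
M: M0=0, M1=753/344, M2=-237/86, M3=297/172, M4=0
seg 0: a=2, c=M0/2=0, d=(M1−M0)/(6·2)=251/1376, b=Δ0−h0·(2M0+M1)/6=-595/344
seg 1: a=0, c=M1/2=753/688, d=(M2−M1)/(6·2)=-567/1376, b=Δ1−h1·(2M1+M2)/6=79/172
seg 2: a=2, c=M2/2=-237/172, d=(M3−M2)/(6·3)=257/1032, b=Δ2−h2·(2M2+M3)/6=-37/344
seg 3: a=-4, c=M3/2=297/344, d=(M4−M3)/(6·2)=-99/688, b=Δ3−h3·(2M3+M4)/6=-71/43
t_q=7/2 → seg 1, τ=3/2; S=0+79/172·τ+753/688·τ²+-567/1376·τ³=19383/11008

  seg 0: a=2 b=-595/344 c=0 d=251/1376
  seg 1: a=0 b=79/172 c=753/688 d=-567/1376
  seg 2: a=2 b=-37/344 c=-237/172 d=257/1032
  seg 3: a=-4 b=-71/43 c=297/344 d=-99/688
S(7/2) = 19383/11008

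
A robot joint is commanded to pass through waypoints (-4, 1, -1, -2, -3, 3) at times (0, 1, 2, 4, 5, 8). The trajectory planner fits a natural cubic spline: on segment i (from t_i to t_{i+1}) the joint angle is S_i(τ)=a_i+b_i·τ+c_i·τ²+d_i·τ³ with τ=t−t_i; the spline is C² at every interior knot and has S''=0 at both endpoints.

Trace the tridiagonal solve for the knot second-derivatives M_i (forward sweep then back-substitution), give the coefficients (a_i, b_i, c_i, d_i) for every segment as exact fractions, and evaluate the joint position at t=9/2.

Δ: Δ0=5, Δ1=-2, Δ2=-1/2, Δ3=-1, Δ4=2
row 1: diag=4, rhs=-42; c'=1/4, d'=-21/2
row 2: denom=6−1·1/4=23/4; d'=(9−1·-21/2)/(23/4)=78/23
row 3: denom=6−2·8/23=122/23; d'=(-3−2·78/23)/(122/23)=-225/122
row 4: denom=8−1·23/122=953/122; d'=(18−1·-225/122)/(953/122)=2421/953
back: M4=2421/953
back: M3=-225/122−23/122·2421/953=-2214/953
back: M2=78/23−8/23·-2214/953=4002/953
back: M1=-21/2−1/4·4002/953=-11007/953
M: M0=0, M1=-11007/953, M2=4002/953, M3=-2214/953, M4=2421/953, M5=0
seg 0: a=-4, c=M0/2=0, d=(M1−M0)/(6·1)=-3669/1906, b=Δ0−h0·(2M0+M1)/6=13199/1906
seg 1: a=1, c=M1/2=-11007/1906, d=(M2−M1)/(6·1)=5003/1906, b=Δ1−h1·(2M1+M2)/6=1096/953
seg 2: a=-1, c=M2/2=2001/953, d=(M3−M2)/(6·2)=-518/953, b=Δ2−h2·(2M2+M3)/6=-4813/1906
seg 3: a=-2, c=M3/2=-1107/953, d=(M4−M3)/(6·1)=1545/1906, b=Δ3−h3·(2M3+M4)/6=-1237/1906
seg 4: a=-3, c=M4/2=2421/1906, d=(M5−M4)/(6·3)=-269/1906, b=Δ4−h4·(2M4+M5)/6=-515/953
t_q=9/2 → seg 3, τ=1/2; S=-2+-1237/1906·τ+-1107/953·τ²+1545/1906·τ³=-38327/15248

  seg 0: a=-4 b=13199/1906 c=0 d=-3669/1906
  seg 1: a=1 b=1096/953 c=-11007/1906 d=5003/1906
  seg 2: a=-1 b=-4813/1906 c=2001/953 d=-518/953
  seg 3: a=-2 b=-1237/1906 c=-1107/953 d=1545/1906
  seg 4: a=-3 b=-515/953 c=2421/1906 d=-269/1906
S(9/2) = -38327/15248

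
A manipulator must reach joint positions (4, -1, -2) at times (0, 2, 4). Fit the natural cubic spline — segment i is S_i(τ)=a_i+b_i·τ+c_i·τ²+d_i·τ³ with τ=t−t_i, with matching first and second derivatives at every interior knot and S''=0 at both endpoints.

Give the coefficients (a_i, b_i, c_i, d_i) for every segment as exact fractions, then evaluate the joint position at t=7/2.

Δ: Δ0=-5/2, Δ1=-1/2
row 1: diag=8, rhs=12; c'=1/4, d'=3/2
back: M1=3/2
M: M0=0, M1=3/2, M2=0
seg 0: a=4, c=M0/2=0, d=(M1−M0)/(6·2)=1/8, b=Δ0−h0·(2M0+M1)/6=-3
seg 1: a=-1, c=M1/2=3/4, d=(M2−M1)/(6·2)=-1/8, b=Δ1−h1·(2M1+M2)/6=-3/2
t_q=7/2 → seg 1, τ=3/2; S=-1+-3/2·τ+3/4·τ²+-1/8·τ³=-127/64

  seg 0: a=4 b=-3 c=0 d=1/8
  seg 1: a=-1 b=-3/2 c=3/4 d=-1/8
S(7/2) = -127/64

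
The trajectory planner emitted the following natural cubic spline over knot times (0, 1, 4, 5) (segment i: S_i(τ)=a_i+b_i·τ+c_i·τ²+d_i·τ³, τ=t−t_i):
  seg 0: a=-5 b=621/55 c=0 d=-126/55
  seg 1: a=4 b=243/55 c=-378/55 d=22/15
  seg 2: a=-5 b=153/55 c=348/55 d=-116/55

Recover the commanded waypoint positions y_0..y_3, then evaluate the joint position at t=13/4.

y_0=-5 y_1=4 y_2=-5 y_3=2
S(13/4) = -7297/1760

y_0 = S_0(0) = a_0 = -5
y_1 = S_1(0) = a_1 = 4
y_2 = S_2(0) = a_2 = -5
y_3 = S_2(1) = 2
t_q=13/4 is in segment 1 (τ=9/4); S_1(τ)=-7297/1760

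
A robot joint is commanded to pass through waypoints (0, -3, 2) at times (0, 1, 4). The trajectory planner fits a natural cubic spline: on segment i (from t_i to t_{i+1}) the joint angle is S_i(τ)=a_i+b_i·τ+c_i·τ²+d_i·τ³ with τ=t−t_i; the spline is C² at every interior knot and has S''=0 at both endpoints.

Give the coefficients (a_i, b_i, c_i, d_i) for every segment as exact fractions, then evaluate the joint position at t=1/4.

Δ: Δ0=-3, Δ1=5/3
row 1: diag=8, rhs=28; c'=3/8, d'=7/2
back: M1=7/2
M: M0=0, M1=7/2, M2=0
seg 0: a=0, c=M0/2=0, d=(M1−M0)/(6·1)=7/12, b=Δ0−h0·(2M0+M1)/6=-43/12
seg 1: a=-3, c=M1/2=7/4, d=(M2−M1)/(6·3)=-7/36, b=Δ1−h1·(2M1+M2)/6=-11/6
t_q=1/4 → seg 0, τ=1/4; S=0+-43/12·τ+0·τ²+7/12·τ³=-227/256

  seg 0: a=0 b=-43/12 c=0 d=7/12
  seg 1: a=-3 b=-11/6 c=7/4 d=-7/36
S(1/4) = -227/256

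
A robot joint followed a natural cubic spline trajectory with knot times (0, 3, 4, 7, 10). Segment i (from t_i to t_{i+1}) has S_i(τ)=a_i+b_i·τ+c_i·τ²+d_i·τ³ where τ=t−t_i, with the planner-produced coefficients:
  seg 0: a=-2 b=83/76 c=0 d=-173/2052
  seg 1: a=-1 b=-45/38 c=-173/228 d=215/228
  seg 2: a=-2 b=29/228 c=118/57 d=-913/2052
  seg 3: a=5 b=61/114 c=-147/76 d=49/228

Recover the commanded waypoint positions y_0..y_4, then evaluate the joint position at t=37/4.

y_0=-2 y_1=-1 y_2=-2 y_3=5 y_4=-5
S(37/4) = -5545/4864

y_0 = S_0(0) = a_0 = -2
y_1 = S_1(0) = a_1 = -1
y_2 = S_2(0) = a_2 = -2
y_3 = S_3(0) = a_3 = 5
y_4 = S_3(3) = -5
t_q=37/4 is in segment 3 (τ=9/4); S_3(τ)=-5545/4864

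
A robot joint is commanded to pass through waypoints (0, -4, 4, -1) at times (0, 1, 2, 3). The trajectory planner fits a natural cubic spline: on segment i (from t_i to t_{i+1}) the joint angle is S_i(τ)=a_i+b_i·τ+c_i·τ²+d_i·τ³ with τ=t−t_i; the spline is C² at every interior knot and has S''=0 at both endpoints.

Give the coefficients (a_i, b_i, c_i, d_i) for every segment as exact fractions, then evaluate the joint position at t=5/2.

Δ: Δ0=-4, Δ1=8, Δ2=-5
row 1: diag=4, rhs=72; c'=1/4, d'=18
row 2: denom=4−1·1/4=15/4; d'=(-78−1·18)/(15/4)=-128/5
back: M2=-128/5
back: M1=18−1/4·-128/5=122/5
M: M0=0, M1=122/5, M2=-128/5, M3=0
seg 0: a=0, c=M0/2=0, d=(M1−M0)/(6·1)=61/15, b=Δ0−h0·(2M0+M1)/6=-121/15
seg 1: a=-4, c=M1/2=61/5, d=(M2−M1)/(6·1)=-25/3, b=Δ1−h1·(2M1+M2)/6=62/15
seg 2: a=4, c=M2/2=-64/5, d=(M3−M2)/(6·1)=64/15, b=Δ2−h2·(2M2+M3)/6=53/15
t_q=5/2 → seg 2, τ=1/2; S=4+53/15·τ+-64/5·τ²+64/15·τ³=31/10

  seg 0: a=0 b=-121/15 c=0 d=61/15
  seg 1: a=-4 b=62/15 c=61/5 d=-25/3
  seg 2: a=4 b=53/15 c=-64/5 d=64/15
S(5/2) = 31/10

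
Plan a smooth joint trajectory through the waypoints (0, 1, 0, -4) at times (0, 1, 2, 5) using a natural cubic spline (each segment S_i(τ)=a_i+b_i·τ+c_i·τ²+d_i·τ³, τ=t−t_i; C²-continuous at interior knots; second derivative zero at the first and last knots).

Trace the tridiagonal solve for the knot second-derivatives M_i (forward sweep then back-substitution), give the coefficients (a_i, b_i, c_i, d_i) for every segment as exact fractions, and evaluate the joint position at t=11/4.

Δ: Δ0=1, Δ1=-1, Δ2=-4/3
row 1: diag=4, rhs=-12; c'=1/4, d'=-3
row 2: denom=8−1·1/4=31/4; d'=(-2−1·-3)/(31/4)=4/31
back: M2=4/31
back: M1=-3−1/4·4/31=-94/31
M: M0=0, M1=-94/31, M2=4/31, M3=0
seg 0: a=0, c=M0/2=0, d=(M1−M0)/(6·1)=-47/93, b=Δ0−h0·(2M0+M1)/6=140/93
seg 1: a=1, c=M1/2=-47/31, d=(M2−M1)/(6·1)=49/93, b=Δ1−h1·(2M1+M2)/6=-1/93
seg 2: a=0, c=M2/2=2/31, d=(M3−M2)/(6·3)=-2/279, b=Δ2−h2·(2M2+M3)/6=-136/93
t_q=11/4 → seg 2, τ=3/4; S=0+-136/93·τ+2/31·τ²+-2/279·τ³=-1055/992

  seg 0: a=0 b=140/93 c=0 d=-47/93
  seg 1: a=1 b=-1/93 c=-47/31 d=49/93
  seg 2: a=0 b=-136/93 c=2/31 d=-2/279
S(11/4) = -1055/992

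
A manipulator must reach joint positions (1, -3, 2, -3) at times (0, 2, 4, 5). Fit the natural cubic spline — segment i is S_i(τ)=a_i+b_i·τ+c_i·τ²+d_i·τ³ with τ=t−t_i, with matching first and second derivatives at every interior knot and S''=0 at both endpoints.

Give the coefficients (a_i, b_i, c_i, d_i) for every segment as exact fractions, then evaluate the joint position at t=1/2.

Δ: Δ0=-2, Δ1=5/2, Δ2=-5
row 1: diag=8, rhs=27; c'=1/4, d'=27/8
row 2: denom=6−2·1/4=11/2; d'=(-45−2·27/8)/(11/2)=-207/22
back: M2=-207/22
back: M1=27/8−1/4·-207/22=63/11
M: M0=0, M1=63/11, M2=-207/22, M3=0
seg 0: a=1, c=M0/2=0, d=(M1−M0)/(6·2)=21/44, b=Δ0−h0·(2M0+M1)/6=-43/11
seg 1: a=-3, c=M1/2=63/22, d=(M2−M1)/(6·2)=-111/88, b=Δ1−h1·(2M1+M2)/6=20/11
seg 2: a=2, c=M2/2=-207/44, d=(M3−M2)/(6·1)=69/44, b=Δ2−h2·(2M2+M3)/6=-41/22
t_q=1/2 → seg 0, τ=1/2; S=1+-43/11·τ+0·τ²+21/44·τ³=-315/352

  seg 0: a=1 b=-43/11 c=0 d=21/44
  seg 1: a=-3 b=20/11 c=63/22 d=-111/88
  seg 2: a=2 b=-41/22 c=-207/44 d=69/44
S(1/2) = -315/352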